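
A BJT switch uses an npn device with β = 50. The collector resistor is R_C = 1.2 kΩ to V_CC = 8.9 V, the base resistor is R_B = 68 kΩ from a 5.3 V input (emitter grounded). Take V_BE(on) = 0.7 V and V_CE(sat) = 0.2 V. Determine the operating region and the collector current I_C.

Assume active. Base-emitter loop: I_B = (V_BB − V_BE)/R_B = (5.3 − 0.7)/68 = 0.0676 mA.
I_C = β·I_B = 50×0.0676 = 3.38 mA.
V_CE = V_CC − I_C·R_C = 8.9 − 3.38×1.2 = 4.84 V > V_CE(sat), so the active-region assumption holds.

active; I_C ≈ 3.4 mA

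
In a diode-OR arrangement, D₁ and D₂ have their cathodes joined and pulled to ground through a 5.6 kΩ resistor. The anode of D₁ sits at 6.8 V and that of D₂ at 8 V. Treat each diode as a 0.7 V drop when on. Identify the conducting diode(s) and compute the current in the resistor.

Assume both conduct. Then node N would need to be at both 6.8−0.7 = 6.1 V and 8−0.7 = 7.3 V, which is impossible.
Assume only D₂ conducts: V_N = 8 − 0.7 = 7.3 V, so I_R = 7.3/5.6 = 1.3 mA.
Check D₁: its anode-to-cathode voltage is 6.8 − 7.3 = -0.5 V < 0.7 V, so it is off. The assumption is consistent.

Only D₂ conducts; I_R ≈ 1.3 mA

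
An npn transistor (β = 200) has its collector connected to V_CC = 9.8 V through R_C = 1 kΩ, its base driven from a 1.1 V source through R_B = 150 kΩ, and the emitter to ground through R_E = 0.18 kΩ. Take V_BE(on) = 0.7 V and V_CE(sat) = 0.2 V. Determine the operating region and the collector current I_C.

Assume active. Base-emitter loop: I_B = (V_BB − V_BE)/(R_B + (β+1)R_E) = (1.1 − 0.7)/(150 + 201×0.18) = 0.00215 mA.
I_C = β·I_B = 200×0.00215 = 0.43 mA.
V_CE = V_CC − I_C·R_C − I_E·R_E = 9.8 − 0.43×1 − 0.432×0.18 = 9.29 V > V_CE(sat), so the active-region assumption holds.

active; I_C ≈ 0.43 mA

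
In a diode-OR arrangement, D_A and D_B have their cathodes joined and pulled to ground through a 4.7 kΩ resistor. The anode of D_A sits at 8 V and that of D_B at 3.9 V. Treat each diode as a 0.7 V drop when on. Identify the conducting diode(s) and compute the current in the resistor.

Only D_A conducts; I_R ≈ 1.6 mA

Assume both conduct. Then node N would need to be at both 8−0.7 = 7.3 V and 3.9−0.7 = 3.2 V, which is impossible.
Assume only D_A conducts: V_N = 8 − 0.7 = 7.3 V, so I_R = 7.3/4.7 = 1.55 mA.
Check D_B: its anode-to-cathode voltage is 3.9 − 7.3 = -3.4 V < 0.7 V, so it is off. The assumption is consistent.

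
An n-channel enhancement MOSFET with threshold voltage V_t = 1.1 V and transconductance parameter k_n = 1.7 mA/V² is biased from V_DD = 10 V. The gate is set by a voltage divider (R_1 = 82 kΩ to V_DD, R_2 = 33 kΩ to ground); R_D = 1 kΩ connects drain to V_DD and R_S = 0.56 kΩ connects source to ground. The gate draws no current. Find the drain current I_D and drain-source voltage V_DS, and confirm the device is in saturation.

I_D ≈ 1.1 mA, V_DS ≈ 8.3 V

V_G = V_DD·R_2/(R_1+R_2) = 10×33/115 = 2.87 V.
Assume saturation: I_D = (k_n/2)(V_GS − V_t)² with V_GS = V_G − I_D·R_S = 2.87 − 0.56·I_D.
Substituting gives 0.267·I_D² − 2.68·I_D + 2.66 = 0, with roots I_D = 1.11 or 8.96 mA.
The root I_D = 8.96 mA gives V_GS = -2.15 V ≤ V_t, so take I_D = 1.11 mA.
Then V_GS = 2.25 V and V_DS = V_DD − I_D(R_D+R_S) = 10 − 1.11×1.56 = 8.26 V.
Saturation requires V_DS ≥ V_GS − V_t = 1.15 V; 8.26 ≥ 1.15 ✓.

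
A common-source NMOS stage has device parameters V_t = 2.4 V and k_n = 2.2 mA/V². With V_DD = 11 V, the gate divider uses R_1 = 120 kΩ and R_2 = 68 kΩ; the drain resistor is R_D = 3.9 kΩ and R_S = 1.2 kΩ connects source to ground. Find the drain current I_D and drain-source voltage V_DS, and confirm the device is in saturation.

I_D ≈ 0.67 mA, V_DS ≈ 7.6 V

V_G = V_DD·R_2/(R_1+R_2) = 11×68/188 = 3.98 V.
Assume saturation: I_D = (k_n/2)(V_GS − V_t)² with V_GS = V_G − I_D·R_S = 3.98 − 1.2·I_D.
Substituting gives 1.58·I_D² − 5.17·I_D + 2.74 = 0, with roots I_D = 0.667 or 2.6 mA.
The root I_D = 2.6 mA gives V_GS = 0.864 V ≤ V_t, so take I_D = 0.667 mA.
Then V_GS = 3.18 V and V_DS = V_DD − I_D(R_D+R_S) = 11 − 0.667×5.1 = 7.6 V.
Saturation requires V_DS ≥ V_GS − V_t = 0.779 V; 7.6 ≥ 0.779 ✓.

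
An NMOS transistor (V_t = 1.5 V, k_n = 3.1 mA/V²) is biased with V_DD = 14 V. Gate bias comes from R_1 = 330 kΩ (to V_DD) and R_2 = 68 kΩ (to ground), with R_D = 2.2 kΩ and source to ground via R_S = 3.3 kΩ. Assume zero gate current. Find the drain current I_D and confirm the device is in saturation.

I_D ≈ 0.17 mA

V_G = V_DD·R_2/(R_1+R_2) = 14×68/398 = 2.39 V.
Assume saturation: I_D = (k_n/2)(V_GS − V_t)² with V_GS = V_G − I_D·R_S = 2.39 − 3.3·I_D.
Substituting gives 16.9·I_D² − 10.1·I_D + 1.23 = 0, with roots I_D = 0.17 or 0.43 mA.
The root I_D = 0.43 mA gives V_GS = 0.973 V ≤ V_t, so take I_D = 0.17 mA.
Then V_GS = 1.83 V and V_DS = V_DD − I_D(R_D+R_S) = 14 − 0.17×5.5 = 13.1 V.
Saturation requires V_DS ≥ V_GS − V_t = 0.331 V; 13.1 ≥ 0.331 ✓.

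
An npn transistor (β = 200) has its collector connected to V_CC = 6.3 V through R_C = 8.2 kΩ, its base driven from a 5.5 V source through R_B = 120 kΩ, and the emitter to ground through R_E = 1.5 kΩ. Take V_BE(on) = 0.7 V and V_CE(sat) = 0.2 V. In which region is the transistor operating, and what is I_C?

saturation; I_C ≈ 0.62 mA

Assume active: I_B = (5.5 − 0.7)/(120 + 201×1.5) = 0.0114 mA, I_C = β·I_B = 2.28 mA.
Then V_CE = 6.3 − 2.28×8.2 − 2.29×1.5 = -15.8 V < 0.2 V — the active assumption fails.
Re-solve with V_CE = 0.2 V. KCL at the emitter: V_E/R_E = (V_BB−0.7−V_E)/R_B + (V_CC−0.2−V_E)/R_C, giving V_E = 0.984 V.
I_C = (V_CC − 0.2 − V_E)/R_C = (6.1 − 0.984)/8.2 = 0.624 mA.
Check: I_B = (4.8 − 0.984)/120 = 0.0318 mA, and β·I_B = 6.36 mA > I_C, confirming saturation.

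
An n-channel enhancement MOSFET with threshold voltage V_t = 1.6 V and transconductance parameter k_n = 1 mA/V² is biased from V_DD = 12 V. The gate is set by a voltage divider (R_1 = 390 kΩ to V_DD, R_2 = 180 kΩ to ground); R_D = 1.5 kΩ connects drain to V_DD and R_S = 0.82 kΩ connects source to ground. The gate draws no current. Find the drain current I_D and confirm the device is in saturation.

V_G = V_DD·R_2/(R_1+R_2) = 12×180/570 = 3.79 V.
Assume saturation: I_D = (k_n/2)(V_GS − V_t)² with V_GS = V_G − I_D·R_S = 3.79 − 0.82·I_D.
Substituting gives 0.336·I_D² − 2.8·I_D + 2.4 = 0, with roots I_D = 0.971 or 7.34 mA.
The root I_D = 7.34 mA gives V_GS = -2.23 V ≤ V_t, so take I_D = 0.971 mA.
Then V_GS = 2.99 V and V_DS = V_DD − I_D(R_D+R_S) = 12 − 0.971×2.32 = 9.75 V.
Saturation requires V_DS ≥ V_GS − V_t = 1.39 V; 9.75 ≥ 1.39 ✓.

I_D ≈ 0.97 mA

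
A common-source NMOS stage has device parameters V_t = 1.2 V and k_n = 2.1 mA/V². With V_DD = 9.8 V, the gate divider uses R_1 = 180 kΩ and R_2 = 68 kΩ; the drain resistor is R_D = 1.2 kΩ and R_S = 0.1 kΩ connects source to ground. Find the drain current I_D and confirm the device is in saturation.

V_G = V_DD·R_2/(R_1+R_2) = 9.8×68/248 = 2.69 V.
Assume saturation: I_D = (k_n/2)(V_GS − V_t)² with V_GS = V_G − I_D·R_S = 2.69 − 0.1·I_D.
Substituting gives 0.0105·I_D² − 1.31·I_D + 2.32 = 0, with roots I_D = 1.8 or 123 mA.
The root I_D = 123 mA gives V_GS = -9.63 V ≤ V_t, so take I_D = 1.8 mA.
Then V_GS = 2.51 V and V_DS = V_DD − I_D(R_D+R_S) = 9.8 − 1.8×1.3 = 7.47 V.
Saturation requires V_DS ≥ V_GS − V_t = 1.31 V; 7.47 ≥ 1.31 ✓.

I_D ≈ 1.8 mA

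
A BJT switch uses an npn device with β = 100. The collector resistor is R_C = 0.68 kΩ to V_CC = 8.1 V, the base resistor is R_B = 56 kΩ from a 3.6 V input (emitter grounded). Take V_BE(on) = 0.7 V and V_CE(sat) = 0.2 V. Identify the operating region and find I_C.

Assume active. Base-emitter loop: I_B = (V_BB − V_BE)/R_B = (3.6 − 0.7)/56 = 0.0518 mA.
I_C = β·I_B = 100×0.0518 = 5.18 mA.
V_CE = V_CC − I_C·R_C = 8.1 − 5.18×0.68 = 4.58 V > V_CE(sat), so the active-region assumption holds.

active; I_C ≈ 5.2 mA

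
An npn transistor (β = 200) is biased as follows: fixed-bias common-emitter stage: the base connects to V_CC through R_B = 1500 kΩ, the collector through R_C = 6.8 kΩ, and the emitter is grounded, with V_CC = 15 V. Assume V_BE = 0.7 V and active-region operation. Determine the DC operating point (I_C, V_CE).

I_C ≈ 1.9 mA, V_CE ≈ 2 V

Base loop: V_CC = I_B·R_B + V_BE, so I_B = (15 − 0.7)/1500 kΩ = 0.00953 mA.
In the active region I_C = β·I_B = 200 × 0.00953 = 1.91 mA.
Collector loop: V_CE = V_CC − I_C·R_C = 15 − 1.91×6.8 = 2.03 V.
Since V_CE = 2.03 V > V_CE(sat) ≈ 0.2 V, the transistor is in the active region as assumed.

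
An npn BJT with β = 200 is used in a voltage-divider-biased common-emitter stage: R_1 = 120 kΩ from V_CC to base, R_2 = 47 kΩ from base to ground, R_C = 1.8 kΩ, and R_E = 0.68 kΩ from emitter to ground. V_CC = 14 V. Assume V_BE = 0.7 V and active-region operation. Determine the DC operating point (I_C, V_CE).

Thevenize the base divider: V_Th = V_CC·R_2/(R_1+R_2) = 14×47/167 = 3.94 V, R_Th = R_1‖R_2 = 33.8 kΩ.
Base-emitter loop: V_Th = I_B·R_Th + V_BE + (β+1)I_B·R_E, so I_B = (3.94 − 0.7) / (33.8 + 201×0.68) = 0.019 mA.
I_C = β·I_B = 200×0.019 = 3.8 mA, and I_E = (β+1)I_B = 3.82 mA.
V_CE = V_CC − I_C·R_C − I_E·R_E = 14 − 3.8×1.8 − 3.82×0.68 = 4.56 V.
V_CE = 4.56 V > 0.2 V confirms active-region operation.

I_C ≈ 3.8 mA, V_CE ≈ 4.6 V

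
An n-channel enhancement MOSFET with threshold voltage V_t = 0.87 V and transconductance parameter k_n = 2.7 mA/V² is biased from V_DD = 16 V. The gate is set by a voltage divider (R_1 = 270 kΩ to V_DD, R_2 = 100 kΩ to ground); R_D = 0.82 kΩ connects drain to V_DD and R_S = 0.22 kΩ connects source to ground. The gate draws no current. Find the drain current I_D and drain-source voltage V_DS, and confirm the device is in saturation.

I_D ≈ 6.1 mA, V_DS ≈ 9.7 V

V_G = V_DD·R_2/(R_1+R_2) = 16×100/370 = 4.32 V.
Assume saturation: I_D = (k_n/2)(V_GS − V_t)² with V_GS = V_G − I_D·R_S = 4.32 − 0.22·I_D.
Substituting gives 0.0653·I_D² − 3.05·I_D + 16.1 = 0, with roots I_D = 6.07 or 40.6 mA.
The root I_D = 40.6 mA gives V_GS = -4.62 V ≤ V_t, so take I_D = 6.07 mA.
Then V_GS = 2.99 V and V_DS = V_DD − I_D(R_D+R_S) = 16 − 6.07×1.04 = 9.69 V.
Saturation requires V_DS ≥ V_GS − V_t = 2.12 V; 9.69 ≥ 2.12 ✓.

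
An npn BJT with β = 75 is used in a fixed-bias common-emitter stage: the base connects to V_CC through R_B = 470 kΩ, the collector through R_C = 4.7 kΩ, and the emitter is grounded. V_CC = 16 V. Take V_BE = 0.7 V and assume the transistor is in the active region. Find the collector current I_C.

Base loop: V_CC = I_B·R_B + V_BE, so I_B = (16 − 0.7)/470 kΩ = 0.0326 mA.
In the active region I_C = β·I_B = 75 × 0.0326 = 2.44 mA.
Collector loop: V_CE = V_CC − I_C·R_C = 16 − 2.44×4.7 = 4.52 V.
Since V_CE = 4.52 V > V_CE(sat) ≈ 0.2 V, the transistor is in the active region as assumed.

I_C ≈ 2.4 mA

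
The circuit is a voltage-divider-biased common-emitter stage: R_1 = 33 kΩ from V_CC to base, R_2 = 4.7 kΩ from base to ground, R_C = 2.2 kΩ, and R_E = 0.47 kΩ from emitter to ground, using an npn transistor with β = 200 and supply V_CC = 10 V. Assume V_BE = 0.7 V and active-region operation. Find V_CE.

V_CE ≈ 7 V

Thevenize the base divider: V_Th = V_CC·R_2/(R_1+R_2) = 10×4.7/37.7 = 1.25 V, R_Th = R_1‖R_2 = 4.11 kΩ.
Base-emitter loop: V_Th = I_B·R_Th + V_BE + (β+1)I_B·R_E, so I_B = (1.25 − 0.7) / (4.11 + 201×0.47) = 0.00555 mA.
I_C = β·I_B = 200×0.00555 = 1.11 mA, and I_E = (β+1)I_B = 1.11 mA.
V_CE = V_CC − I_C·R_C − I_E·R_E = 10 − 1.11×2.2 − 1.11×0.47 = 7.04 V.
V_CE = 7.04 V > 0.2 V confirms active-region operation.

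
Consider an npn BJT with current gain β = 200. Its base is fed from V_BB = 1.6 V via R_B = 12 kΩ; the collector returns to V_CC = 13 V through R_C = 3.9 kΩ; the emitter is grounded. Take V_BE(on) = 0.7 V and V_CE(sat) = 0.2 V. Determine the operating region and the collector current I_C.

Assume active: I_B = (1.6 − 0.7)/12 = 0.075 mA, giving I_C = β·I_B = 15 mA.
But then V_CE = 13 − 15×3.9 = -45.5 V < V_CE(sat) = 0.2 V — impossible in the active region.
So the transistor is saturated. With V_CE = 0.2 V, I_C = (V_CC − 0.2)/R_C = 12.8/3.9 = 3.28 mA.
Check: β·I_B = 15 mA > I_C = 3.28 mA, confirming saturation.

saturation; I_C ≈ 3.3 mA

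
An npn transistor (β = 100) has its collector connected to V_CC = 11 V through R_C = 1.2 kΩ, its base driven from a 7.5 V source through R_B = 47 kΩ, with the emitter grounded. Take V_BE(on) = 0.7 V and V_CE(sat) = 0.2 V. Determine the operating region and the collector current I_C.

saturation; I_C ≈ 9 mA

Assume active: I_B = (7.5 − 0.7)/47 = 0.145 mA, giving I_C = β·I_B = 14.5 mA.
But then V_CE = 11 − 14.5×1.2 = -6.36 V < V_CE(sat) = 0.2 V — impossible in the active region.
So the transistor is saturated. With V_CE = 0.2 V, I_C = (V_CC − 0.2)/R_C = 10.8/1.2 = 9 mA.
Check: β·I_B = 14.5 mA > I_C = 9 mA, confirming saturation.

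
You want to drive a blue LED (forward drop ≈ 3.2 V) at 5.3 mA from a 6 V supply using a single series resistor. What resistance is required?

The resistor drops V_S − V_D = 6 − 3.2 = 2.8 V at 5.3 mA.
R = 2.8 V / 5.3 mA = 0.528 kΩ.

R ≈ 0.53 kΩ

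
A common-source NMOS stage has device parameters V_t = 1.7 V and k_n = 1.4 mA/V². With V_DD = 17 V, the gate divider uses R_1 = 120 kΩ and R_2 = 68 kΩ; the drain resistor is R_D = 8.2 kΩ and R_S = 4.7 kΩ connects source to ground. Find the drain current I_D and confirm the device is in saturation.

V_G = V_DD·R_2/(R_1+R_2) = 17×68/188 = 6.15 V.
Assume saturation: I_D = (k_n/2)(V_GS − V_t)² with V_GS = V_G − I_D·R_S = 6.15 − 4.7·I_D.
Substituting gives 15.5·I_D² − 30.3·I_D + 13.9 = 0, with roots I_D = 0.729 or 1.23 mA.
The root I_D = 1.23 mA gives V_GS = 0.375 V ≤ V_t, so take I_D = 0.729 mA.
Then V_GS = 2.72 V and V_DS = V_DD − I_D(R_D+R_S) = 17 − 0.729×12.9 = 7.59 V.
Saturation requires V_DS ≥ V_GS − V_t = 1.02 V; 7.59 ≥ 1.02 ✓.

I_D ≈ 0.73 mA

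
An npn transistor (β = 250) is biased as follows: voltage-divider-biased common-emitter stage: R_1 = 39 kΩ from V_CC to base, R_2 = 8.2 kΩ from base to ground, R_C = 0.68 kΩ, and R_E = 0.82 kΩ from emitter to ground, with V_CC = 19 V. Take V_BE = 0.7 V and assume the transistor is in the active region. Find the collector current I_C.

Thevenize the base divider: V_Th = V_CC·R_2/(R_1+R_2) = 19×8.2/47.2 = 3.3 V, R_Th = R_1‖R_2 = 6.78 kΩ.
Base-emitter loop: V_Th = I_B·R_Th + V_BE + (β+1)I_B·R_E, so I_B = (3.3 − 0.7) / (6.78 + 251×0.82) = 0.0122 mA.
I_C = β·I_B = 250×0.0122 = 3.06 mA, and I_E = (β+1)I_B = 3.07 mA.
V_CE = V_CC − I_C·R_C − I_E·R_E = 19 − 3.06×0.68 − 3.07×0.82 = 14.4 V.
V_CE = 14.4 V > 0.2 V confirms active-region operation.

I_C ≈ 3.1 mA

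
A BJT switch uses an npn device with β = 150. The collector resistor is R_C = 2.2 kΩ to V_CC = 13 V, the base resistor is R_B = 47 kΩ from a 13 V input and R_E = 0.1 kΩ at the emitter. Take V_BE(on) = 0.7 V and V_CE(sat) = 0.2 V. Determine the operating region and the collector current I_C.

saturation; I_C ≈ 5.6 mA

Assume active: I_B = (13 − 0.7)/(47 + 151×0.1) = 0.198 mA, I_C = β·I_B = 29.7 mA.
Then V_CE = 13 − 29.7×2.2 − 29.9×0.1 = -55.4 V < 0.2 V — the active assumption fails.
Re-solve with V_CE = 0.2 V. KCL at the emitter: V_E/R_E = (V_BB−0.7−V_E)/R_B + (V_CC−0.2−V_E)/R_C, giving V_E = 0.58 V.
I_C = (V_CC − 0.2 − V_E)/R_C = (12.8 − 0.58)/2.2 = 5.55 mA.
Check: I_B = (12.3 − 0.58)/47 = 0.249 mA, and β·I_B = 37.4 mA > I_C, confirming saturation.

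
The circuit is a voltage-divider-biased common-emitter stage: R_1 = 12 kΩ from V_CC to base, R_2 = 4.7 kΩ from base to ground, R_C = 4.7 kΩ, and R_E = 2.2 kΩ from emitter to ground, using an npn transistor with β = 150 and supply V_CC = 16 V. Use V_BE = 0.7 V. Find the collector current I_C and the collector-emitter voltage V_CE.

I_C ≈ 1.7 mA, V_CE ≈ 4.2 V

Thevenize the base divider: V_Th = V_CC·R_2/(R_1+R_2) = 16×4.7/16.7 = 4.5 V, R_Th = R_1‖R_2 = 3.38 kΩ.
Base-emitter loop: V_Th = I_B·R_Th + V_BE + (β+1)I_B·R_E, so I_B = (4.5 − 0.7) / (3.38 + 151×2.2) = 0.0113 mA.
I_C = β·I_B = 150×0.0113 = 1.7 mA, and I_E = (β+1)I_B = 1.71 mA.
V_CE = V_CC − I_C·R_C − I_E·R_E = 16 − 1.7×4.7 − 1.71×2.2 = 4.25 V.
V_CE = 4.25 V > 0.2 V confirms active-region operation.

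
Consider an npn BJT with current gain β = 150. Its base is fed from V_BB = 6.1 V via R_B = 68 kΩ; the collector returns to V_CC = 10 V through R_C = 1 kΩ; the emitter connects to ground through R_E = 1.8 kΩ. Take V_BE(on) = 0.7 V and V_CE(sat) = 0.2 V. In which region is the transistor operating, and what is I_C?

Assume active. Base-emitter loop: I_B = (V_BB − V_BE)/(R_B + (β+1)R_E) = (6.1 − 0.7)/(68 + 151×1.8) = 0.0159 mA.
I_C = β·I_B = 150×0.0159 = 2.38 mA.
V_CE = V_CC − I_C·R_C − I_E·R_E = 10 − 2.38×1 − 2.4×1.8 = 3.3 V > V_CE(sat), so the active-region assumption holds.

active; I_C ≈ 2.4 mA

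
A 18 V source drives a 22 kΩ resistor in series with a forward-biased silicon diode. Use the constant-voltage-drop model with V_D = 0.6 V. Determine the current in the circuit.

I ≈ 0.79 mA

KVL around the loop: 18 = V_D + I·R = 0.6 + I × 22 kΩ.
So I = (18 − 0.6) / 22 kΩ = 17.4 / 22 = 0.791 mA.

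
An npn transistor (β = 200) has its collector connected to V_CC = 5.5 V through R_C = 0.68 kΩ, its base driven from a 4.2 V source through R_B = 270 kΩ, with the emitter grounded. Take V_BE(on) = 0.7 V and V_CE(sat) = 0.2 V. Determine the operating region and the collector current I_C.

Assume active. Base-emitter loop: I_B = (V_BB − V_BE)/R_B = (4.2 − 0.7)/270 = 0.013 mA.
I_C = β·I_B = 200×0.013 = 2.59 mA.
V_CE = V_CC − I_C·R_C = 5.5 − 2.59×0.68 = 3.74 V > V_CE(sat), so the active-region assumption holds.

active; I_C ≈ 2.6 mA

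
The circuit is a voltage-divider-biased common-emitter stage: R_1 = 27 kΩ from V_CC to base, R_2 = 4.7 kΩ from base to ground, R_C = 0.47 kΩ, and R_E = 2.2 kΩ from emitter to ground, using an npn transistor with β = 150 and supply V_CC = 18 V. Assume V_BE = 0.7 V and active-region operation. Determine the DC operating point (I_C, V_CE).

Thevenize the base divider: V_Th = V_CC·R_2/(R_1+R_2) = 18×4.7/31.7 = 2.67 V, R_Th = R_1‖R_2 = 4 kΩ.
Base-emitter loop: V_Th = I_B·R_Th + V_BE + (β+1)I_B·R_E, so I_B = (2.67 − 0.7) / (4 + 151×2.2) = 0.00586 mA.
I_C = β·I_B = 150×0.00586 = 0.878 mA, and I_E = (β+1)I_B = 0.884 mA.
V_CE = V_CC − I_C·R_C − I_E·R_E = 18 − 0.878×0.47 − 0.884×2.2 = 15.6 V.
V_CE = 15.6 V > 0.2 V confirms active-region operation.

I_C ≈ 0.88 mA, V_CE ≈ 16 V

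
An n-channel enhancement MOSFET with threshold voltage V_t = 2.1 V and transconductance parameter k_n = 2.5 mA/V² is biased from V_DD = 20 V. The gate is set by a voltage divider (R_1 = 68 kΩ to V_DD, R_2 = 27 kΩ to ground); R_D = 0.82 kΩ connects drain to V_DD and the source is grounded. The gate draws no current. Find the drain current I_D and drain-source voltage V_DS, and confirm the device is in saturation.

V_G = V_DD·R_2/(R_1+R_2) = 20×27/95 = 5.68 V. With the source grounded, V_GS = V_G = 5.68 V.
Assume saturation: I_D = (k_n/2)(V_GS − V_t)² = (2.5/2)×(5.68 − 2.1)² = 1.25×3.58² = 16.1 mA.
V_DS = V_DD − I_D·R_D = 20 − 16.1×0.82 = 6.83 V.
Saturation requires V_DS ≥ V_GS − V_t = 3.58 V; 6.83 ≥ 3.58 ✓.

I_D ≈ 16 mA, V_DS ≈ 6.8 V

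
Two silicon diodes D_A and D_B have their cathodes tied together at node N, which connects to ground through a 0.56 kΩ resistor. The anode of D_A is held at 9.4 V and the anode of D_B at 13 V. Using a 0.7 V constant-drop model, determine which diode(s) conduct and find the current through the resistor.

Assume both conduct. Then node N would need to be at both 9.4−0.7 = 8.7 V and 13−0.7 = 12.3 V, which is impossible.
Assume only D_B conducts: V_N = 13 − 0.7 = 12.3 V, so I_R = 12.3/0.56 = 22 mA.
Check D_A: its anode-to-cathode voltage is 9.4 − 12.3 = -2.9 V < 0.7 V, so it is off. The assumption is consistent.

Only D_B conducts; I_R ≈ 22 mA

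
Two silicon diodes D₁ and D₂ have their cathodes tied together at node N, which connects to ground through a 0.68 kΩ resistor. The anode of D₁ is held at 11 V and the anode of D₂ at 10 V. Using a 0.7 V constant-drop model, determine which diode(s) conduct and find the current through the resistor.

Only D₁ conducts; I_R ≈ 15 mA

Assume both conduct. Then node N would need to be at both 11−0.7 = 10.3 V and 10−0.7 = 9.3 V, which is impossible.
Assume only D₁ conducts: V_N = 11 − 0.7 = 10.3 V, so I_R = 10.3/0.68 = 15.1 mA.
Check D₂: its anode-to-cathode voltage is 10 − 10.3 = -0.3 V < 0.7 V, so it is off. The assumption is consistent.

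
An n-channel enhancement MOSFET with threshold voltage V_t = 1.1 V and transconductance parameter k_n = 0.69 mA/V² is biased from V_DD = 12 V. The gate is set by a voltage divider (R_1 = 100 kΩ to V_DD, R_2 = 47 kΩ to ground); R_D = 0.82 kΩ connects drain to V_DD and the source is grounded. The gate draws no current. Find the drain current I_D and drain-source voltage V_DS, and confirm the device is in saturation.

I_D ≈ 2.6 mA, V_DS ≈ 9.9 V

V_G = V_DD·R_2/(R_1+R_2) = 12×47/147 = 3.84 V. With the source grounded, V_GS = V_G = 3.84 V.
Assume saturation: I_D = (k_n/2)(V_GS − V_t)² = (0.69/2)×(3.84 − 1.1)² = 0.345×2.74² = 2.58 mA.
V_DS = V_DD − I_D·R_D = 12 − 2.58×0.82 = 9.88 V.
Saturation requires V_DS ≥ V_GS − V_t = 2.74 V; 9.88 ≥ 2.74 ✓.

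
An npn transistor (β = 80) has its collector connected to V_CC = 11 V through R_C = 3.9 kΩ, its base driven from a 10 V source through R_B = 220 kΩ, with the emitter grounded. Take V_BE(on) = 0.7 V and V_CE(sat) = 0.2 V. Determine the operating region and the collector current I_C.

Assume active: I_B = (10 − 0.7)/220 = 0.0423 mA, giving I_C = β·I_B = 3.38 mA.
But then V_CE = 11 − 3.38×3.9 = -2.19 V < V_CE(sat) = 0.2 V — impossible in the active region.
So the transistor is saturated. With V_CE = 0.2 V, I_C = (V_CC − 0.2)/R_C = 10.8/3.9 = 2.77 mA.
Check: β·I_B = 3.38 mA > I_C = 2.77 mA, confirming saturation.

saturation; I_C ≈ 2.8 mA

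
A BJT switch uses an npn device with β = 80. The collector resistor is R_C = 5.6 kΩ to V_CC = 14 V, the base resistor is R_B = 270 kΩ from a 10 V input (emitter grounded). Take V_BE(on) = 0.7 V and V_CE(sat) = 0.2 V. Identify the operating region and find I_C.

saturation; I_C ≈ 2.5 mA

Assume active: I_B = (10 − 0.7)/270 = 0.0344 mA, giving I_C = β·I_B = 2.76 mA.
But then V_CE = 14 − 2.76×5.6 = -1.43 V < V_CE(sat) = 0.2 V — impossible in the active region.
So the transistor is saturated. With V_CE = 0.2 V, I_C = (V_CC − 0.2)/R_C = 13.8/5.6 = 2.46 mA.
Check: β·I_B = 2.76 mA > I_C = 2.46 mA, confirming saturation.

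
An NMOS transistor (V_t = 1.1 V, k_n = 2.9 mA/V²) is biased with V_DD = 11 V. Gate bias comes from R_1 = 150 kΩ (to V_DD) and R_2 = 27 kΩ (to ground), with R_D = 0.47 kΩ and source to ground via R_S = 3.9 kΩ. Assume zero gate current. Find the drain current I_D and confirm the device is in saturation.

I_D ≈ 0.086 mA

V_G = V_DD·R_2/(R_1+R_2) = 11×27/177 = 1.68 V.
Assume saturation: I_D = (k_n/2)(V_GS − V_t)² with V_GS = V_G − I_D·R_S = 1.68 − 3.9·I_D.
Substituting gives 22.1·I_D² − 7.54·I_D + 0.484 = 0, with roots I_D = 0.0858 or 0.256 mA.
The root I_D = 0.256 mA gives V_GS = 0.68 V ≤ V_t, so take I_D = 0.0858 mA.
Then V_GS = 1.34 V and V_DS = V_DD − I_D(R_D+R_S) = 11 − 0.0858×4.37 = 10.6 V.
Saturation requires V_DS ≥ V_GS − V_t = 0.243 V; 10.6 ≥ 0.243 ✓.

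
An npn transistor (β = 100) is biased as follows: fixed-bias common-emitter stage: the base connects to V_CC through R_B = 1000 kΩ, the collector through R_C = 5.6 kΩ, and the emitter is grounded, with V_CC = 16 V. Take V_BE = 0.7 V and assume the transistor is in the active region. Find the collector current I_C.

Base loop: V_CC = I_B·R_B + V_BE, so I_B = (16 − 0.7)/1000 kΩ = 0.0153 mA.
In the active region I_C = β·I_B = 100 × 0.0153 = 1.53 mA.
Collector loop: V_CE = V_CC − I_C·R_C = 16 − 1.53×5.6 = 7.43 V.
Since V_CE = 7.43 V > V_CE(sat) ≈ 0.2 V, the transistor is in the active region as assumed.

I_C ≈ 1.5 mA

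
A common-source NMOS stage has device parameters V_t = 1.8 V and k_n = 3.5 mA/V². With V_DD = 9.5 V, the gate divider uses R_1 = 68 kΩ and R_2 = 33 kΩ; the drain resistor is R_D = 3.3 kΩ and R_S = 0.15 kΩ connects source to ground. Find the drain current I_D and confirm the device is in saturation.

V_G = V_DD·R_2/(R_1+R_2) = 9.5×33/101 = 3.1 V.
Assume saturation: I_D = (k_n/2)(V_GS − V_t)² with V_GS = V_G − I_D·R_S = 3.1 − 0.15·I_D.
Substituting gives 0.0394·I_D² − 1.68·I_D + 2.98 = 0, with roots I_D = 1.85 or 40.9 mA.
The root I_D = 40.9 mA gives V_GS = -3.04 V ≤ V_t, so take I_D = 1.85 mA.
Then V_GS = 2.83 V and V_DS = V_DD − I_D(R_D+R_S) = 9.5 − 1.85×3.45 = 3.13 V.
Saturation requires V_DS ≥ V_GS − V_t = 1.03 V; 3.13 ≥ 1.03 ✓.

I_D ≈ 1.8 mA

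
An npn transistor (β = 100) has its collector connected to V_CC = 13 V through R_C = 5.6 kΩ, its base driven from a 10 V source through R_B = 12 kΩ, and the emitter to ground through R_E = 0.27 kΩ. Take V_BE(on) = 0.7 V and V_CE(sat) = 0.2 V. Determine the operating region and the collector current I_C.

saturation; I_C ≈ 2.1 mA

Assume active: I_B = (10 − 0.7)/(12 + 101×0.27) = 0.237 mA, I_C = β·I_B = 23.7 mA.
Then V_CE = 13 − 23.7×5.6 − 23.9×0.27 = -126 V < 0.2 V — the active assumption fails.
Re-solve with V_CE = 0.2 V. KCL at the emitter: V_E/R_E = (V_BB−0.7−V_E)/R_B + (V_CC−0.2−V_E)/R_C, giving V_E = 0.772 V.
I_C = (V_CC − 0.2 − V_E)/R_C = (12.8 − 0.772)/5.6 = 2.15 mA.
Check: I_B = (9.3 − 0.772)/12 = 0.711 mA, and β·I_B = 71.1 mA > I_C, confirming saturation.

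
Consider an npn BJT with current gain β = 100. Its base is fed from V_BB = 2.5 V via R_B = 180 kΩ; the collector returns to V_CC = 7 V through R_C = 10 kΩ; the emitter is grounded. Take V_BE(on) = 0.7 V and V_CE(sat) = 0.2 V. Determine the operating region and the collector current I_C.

Assume active: I_B = (2.5 − 0.7)/180 = 0.01 mA, giving I_C = β·I_B = 1 mA.
But then V_CE = 7 − 1×10 = -3 V < V_CE(sat) = 0.2 V — impossible in the active region.
So the transistor is saturated. With V_CE = 0.2 V, I_C = (V_CC − 0.2)/R_C = 6.8/10 = 0.68 mA.
Check: β·I_B = 1 mA > I_C = 0.68 mA, confirming saturation.

saturation; I_C ≈ 0.68 mA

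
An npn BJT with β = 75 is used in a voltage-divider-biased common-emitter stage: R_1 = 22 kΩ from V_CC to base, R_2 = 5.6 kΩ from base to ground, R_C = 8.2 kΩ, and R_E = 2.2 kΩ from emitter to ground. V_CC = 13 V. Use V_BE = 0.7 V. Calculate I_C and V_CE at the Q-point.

I_C ≈ 0.85 mA, V_CE ≈ 4.2 V

Thevenize the base divider: V_Th = V_CC·R_2/(R_1+R_2) = 13×5.6/27.6 = 2.64 V, R_Th = R_1‖R_2 = 4.46 kΩ.
Base-emitter loop: V_Th = I_B·R_Th + V_BE + (β+1)I_B·R_E, so I_B = (2.64 − 0.7) / (4.46 + 76×2.2) = 0.0113 mA.
I_C = β·I_B = 75×0.0113 = 0.847 mA, and I_E = (β+1)I_B = 0.858 mA.
V_CE = V_CC − I_C·R_C − I_E·R_E = 13 − 0.847×8.2 − 0.858×2.2 = 4.17 V.
V_CE = 4.17 V > 0.2 V confirms active-region operation.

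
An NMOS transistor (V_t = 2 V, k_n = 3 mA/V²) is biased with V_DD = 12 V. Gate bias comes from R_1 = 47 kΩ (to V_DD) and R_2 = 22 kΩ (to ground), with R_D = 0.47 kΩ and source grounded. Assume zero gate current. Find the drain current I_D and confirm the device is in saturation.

I_D ≈ 5 mA

V_G = V_DD·R_2/(R_1+R_2) = 12×22/69 = 3.83 V. With the source grounded, V_GS = V_G = 3.83 V.
Assume saturation: I_D = (k_n/2)(V_GS − V_t)² = (3/2)×(3.83 − 2)² = 1.5×1.83² = 5 mA.
V_DS = V_DD − I_D·R_D = 12 − 5×0.47 = 9.65 V.
Saturation requires V_DS ≥ V_GS − V_t = 1.83 V; 9.65 ≥ 1.83 ✓.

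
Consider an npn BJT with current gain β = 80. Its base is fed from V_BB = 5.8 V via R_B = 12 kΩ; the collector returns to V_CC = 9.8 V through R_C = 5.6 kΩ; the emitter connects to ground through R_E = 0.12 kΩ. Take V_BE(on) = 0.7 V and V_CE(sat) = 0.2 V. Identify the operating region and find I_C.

saturation; I_C ≈ 1.7 mA

Assume active: I_B = (5.8 − 0.7)/(12 + 81×0.12) = 0.235 mA, I_C = β·I_B = 18.8 mA.
Then V_CE = 9.8 − 18.8×5.6 − 19×0.12 = -97.7 V < 0.2 V — the active assumption fails.
Re-solve with V_CE = 0.2 V. KCL at the emitter: V_E/R_E = (V_BB−0.7−V_E)/R_B + (V_CC−0.2−V_E)/R_C, giving V_E = 0.249 V.
I_C = (V_CC − 0.2 − V_E)/R_C = (9.6 − 0.249)/5.6 = 1.67 mA.
Check: I_B = (5.1 − 0.249)/12 = 0.404 mA, and β·I_B = 32.3 mA > I_C, confirming saturation.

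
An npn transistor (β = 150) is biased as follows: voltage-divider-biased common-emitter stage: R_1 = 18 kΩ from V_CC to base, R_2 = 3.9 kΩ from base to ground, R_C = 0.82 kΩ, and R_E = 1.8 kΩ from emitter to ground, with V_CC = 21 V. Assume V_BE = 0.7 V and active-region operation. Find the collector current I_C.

I_C ≈ 1.7 mA

Thevenize the base divider: V_Th = V_CC·R_2/(R_1+R_2) = 21×3.9/21.9 = 3.74 V, R_Th = R_1‖R_2 = 3.21 kΩ.
Base-emitter loop: V_Th = I_B·R_Th + V_BE + (β+1)I_B·R_E, so I_B = (3.74 − 0.7) / (3.21 + 151×1.8) = 0.0111 mA.
I_C = β·I_B = 150×0.0111 = 1.66 mA, and I_E = (β+1)I_B = 1.67 mA.
V_CE = V_CC − I_C·R_C − I_E·R_E = 21 − 1.66×0.82 − 1.67×1.8 = 16.6 V.
V_CE = 16.6 V > 0.2 V confirms active-region operation.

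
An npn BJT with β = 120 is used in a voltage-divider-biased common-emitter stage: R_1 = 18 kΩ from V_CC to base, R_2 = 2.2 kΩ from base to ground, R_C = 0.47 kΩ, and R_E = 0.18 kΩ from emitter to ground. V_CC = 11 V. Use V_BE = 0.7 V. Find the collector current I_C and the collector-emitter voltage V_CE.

I_C ≈ 2.5 mA, V_CE ≈ 9.4 V

Thevenize the base divider: V_Th = V_CC·R_2/(R_1+R_2) = 11×2.2/20.2 = 1.2 V, R_Th = R_1‖R_2 = 1.96 kΩ.
Base-emitter loop: V_Th = I_B·R_Th + V_BE + (β+1)I_B·R_E, so I_B = (1.2 − 0.7) / (1.96 + 121×0.18) = 0.021 mA.
I_C = β·I_B = 120×0.021 = 2.52 mA, and I_E = (β+1)I_B = 2.54 mA.
V_CE = V_CC − I_C·R_C − I_E·R_E = 11 − 2.52×0.47 − 2.54×0.18 = 9.36 V.
V_CE = 9.36 V > 0.2 V confirms active-region operation.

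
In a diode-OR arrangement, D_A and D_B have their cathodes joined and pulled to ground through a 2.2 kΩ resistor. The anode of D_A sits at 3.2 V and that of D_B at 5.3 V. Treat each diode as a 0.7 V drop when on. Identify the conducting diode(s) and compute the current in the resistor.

Assume both conduct. Then node N would need to be at both 3.2−0.7 = 2.5 V and 5.3−0.7 = 4.6 V, which is impossible.
Assume only D_B conducts: V_N = 5.3 − 0.7 = 4.6 V, so I_R = 4.6/2.2 = 2.09 mA.
Check D_A: its anode-to-cathode voltage is 3.2 − 4.6 = -1.4 V < 0.7 V, so it is off. The assumption is consistent.

Only D_B conducts; I_R ≈ 2.1 mA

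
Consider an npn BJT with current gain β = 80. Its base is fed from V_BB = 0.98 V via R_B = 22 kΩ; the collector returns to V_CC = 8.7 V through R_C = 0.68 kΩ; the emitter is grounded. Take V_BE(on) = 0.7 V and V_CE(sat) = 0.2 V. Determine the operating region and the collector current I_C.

Assume active. Base-emitter loop: I_B = (V_BB − V_BE)/R_B = (0.98 − 0.7)/22 = 0.0127 mA.
I_C = β·I_B = 80×0.0127 = 1.02 mA.
V_CE = V_CC − I_C·R_C = 8.7 − 1.02×0.68 = 8.01 V > V_CE(sat), so the active-region assumption holds.

active; I_C ≈ 1 mA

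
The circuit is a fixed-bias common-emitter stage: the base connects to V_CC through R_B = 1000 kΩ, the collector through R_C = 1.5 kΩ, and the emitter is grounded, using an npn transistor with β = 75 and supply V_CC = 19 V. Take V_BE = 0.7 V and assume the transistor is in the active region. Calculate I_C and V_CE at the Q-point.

Base loop: V_CC = I_B·R_B + V_BE, so I_B = (19 − 0.7)/1000 kΩ = 0.0183 mA.
In the active region I_C = β·I_B = 75 × 0.0183 = 1.37 mA.
Collector loop: V_CE = V_CC − I_C·R_C = 19 − 1.37×1.5 = 16.9 V.
Since V_CE = 16.9 V > V_CE(sat) ≈ 0.2 V, the transistor is in the active region as assumed.

I_C ≈ 1.4 mA, V_CE ≈ 17 V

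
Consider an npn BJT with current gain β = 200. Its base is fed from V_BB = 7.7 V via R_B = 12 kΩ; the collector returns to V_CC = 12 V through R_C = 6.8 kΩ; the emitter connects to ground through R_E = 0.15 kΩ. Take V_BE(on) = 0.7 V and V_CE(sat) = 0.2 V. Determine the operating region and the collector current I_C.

saturation; I_C ≈ 1.7 mA

Assume active: I_B = (7.7 − 0.7)/(12 + 201×0.15) = 0.166 mA, I_C = β·I_B = 33.2 mA.
Then V_CE = 12 − 33.2×6.8 − 33.4×0.15 = -219 V < 0.2 V — the active assumption fails.
Re-solve with V_CE = 0.2 V. KCL at the emitter: V_E/R_E = (V_BB−0.7−V_E)/R_B + (V_CC−0.2−V_E)/R_C, giving V_E = 0.336 V.
I_C = (V_CC − 0.2 − V_E)/R_C = (11.8 − 0.336)/6.8 = 1.69 mA.
Check: I_B = (7 − 0.336)/12 = 0.555 mA, and β·I_B = 111 mA > I_C, confirming saturation.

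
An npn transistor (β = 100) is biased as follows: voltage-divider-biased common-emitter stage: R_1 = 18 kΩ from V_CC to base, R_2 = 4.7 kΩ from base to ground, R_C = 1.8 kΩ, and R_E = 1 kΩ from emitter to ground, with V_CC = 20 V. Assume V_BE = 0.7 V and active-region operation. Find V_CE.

Thevenize the base divider: V_Th = V_CC·R_2/(R_1+R_2) = 20×4.7/22.7 = 4.14 V, R_Th = R_1‖R_2 = 3.73 kΩ.
Base-emitter loop: V_Th = I_B·R_Th + V_BE + (β+1)I_B·R_E, so I_B = (4.14 − 0.7) / (3.73 + 101×1) = 0.0329 mA.
I_C = β·I_B = 100×0.0329 = 3.29 mA, and I_E = (β+1)I_B = 3.32 mA.
V_CE = V_CC − I_C·R_C − I_E·R_E = 20 − 3.29×1.8 − 3.32×1 = 10.8 V.
V_CE = 10.8 V > 0.2 V confirms active-region operation.

V_CE ≈ 11 V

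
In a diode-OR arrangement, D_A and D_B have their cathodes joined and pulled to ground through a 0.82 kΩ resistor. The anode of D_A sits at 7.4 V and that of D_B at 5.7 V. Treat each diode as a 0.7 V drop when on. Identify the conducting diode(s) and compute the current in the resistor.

Only D_A conducts; I_R ≈ 8.2 mA

Assume both conduct. Then node N would need to be at both 7.4−0.7 = 6.7 V and 5.7−0.7 = 5 V, which is impossible.
Assume only D_A conducts: V_N = 7.4 − 0.7 = 6.7 V, so I_R = 6.7/0.82 = 8.17 mA.
Check D_B: its anode-to-cathode voltage is 5.7 − 6.7 = -1 V < 0.7 V, so it is off. The assumption is consistent.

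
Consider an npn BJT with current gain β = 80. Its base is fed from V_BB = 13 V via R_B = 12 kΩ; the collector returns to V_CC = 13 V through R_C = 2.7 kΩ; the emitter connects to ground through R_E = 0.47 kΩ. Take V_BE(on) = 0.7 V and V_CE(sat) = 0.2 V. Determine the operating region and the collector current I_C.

saturation; I_C ≈ 3.9 mA

Assume active: I_B = (13 − 0.7)/(12 + 81×0.47) = 0.246 mA, I_C = β·I_B = 19.7 mA.
Then V_CE = 13 − 19.7×2.7 − 19.9×0.47 = -49.4 V < 0.2 V — the active assumption fails.
Re-solve with V_CE = 0.2 V. KCL at the emitter: V_E/R_E = (V_BB−0.7−V_E)/R_B + (V_CC−0.2−V_E)/R_C, giving V_E = 2.23 V.
I_C = (V_CC − 0.2 − V_E)/R_C = (12.8 − 2.23)/2.7 = 3.91 mA.
Check: I_B = (12.3 − 2.23)/12 = 0.839 mA, and β·I_B = 67.1 mA > I_C, confirming saturation.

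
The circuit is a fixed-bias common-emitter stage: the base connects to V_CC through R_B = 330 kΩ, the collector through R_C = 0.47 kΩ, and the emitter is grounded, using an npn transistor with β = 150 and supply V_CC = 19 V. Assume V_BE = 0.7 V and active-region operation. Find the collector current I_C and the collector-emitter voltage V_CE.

Base loop: V_CC = I_B·R_B + V_BE, so I_B = (19 − 0.7)/330 kΩ = 0.0555 mA.
In the active region I_C = β·I_B = 150 × 0.0555 = 8.32 mA.
Collector loop: V_CE = V_CC − I_C·R_C = 19 − 8.32×0.47 = 15.1 V.
Since V_CE = 15.1 V > V_CE(sat) ≈ 0.2 V, the transistor is in the active region as assumed.

I_C ≈ 8.3 mA, V_CE ≈ 15 V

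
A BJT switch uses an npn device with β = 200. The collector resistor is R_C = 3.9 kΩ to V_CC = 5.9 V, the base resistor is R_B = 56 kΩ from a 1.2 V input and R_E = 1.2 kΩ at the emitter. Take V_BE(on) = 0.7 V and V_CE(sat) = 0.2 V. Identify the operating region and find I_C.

Assume active. Base-emitter loop: I_B = (V_BB − V_BE)/(R_B + (β+1)R_E) = (1.2 − 0.7)/(56 + 201×1.2) = 0.00168 mA.
I_C = β·I_B = 200×0.00168 = 0.336 mA.
V_CE = V_CC − I_C·R_C − I_E·R_E = 5.9 − 0.336×3.9 − 0.338×1.2 = 4.18 V > V_CE(sat), so the active-region assumption holds.

active; I_C ≈ 0.34 mA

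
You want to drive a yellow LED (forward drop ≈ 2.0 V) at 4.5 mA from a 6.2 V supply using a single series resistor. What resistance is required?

R ≈ 0.93 kΩ

The resistor drops V_S − V_D = 6.2 − 2.0 = 4.2 V at 4.5 mA.
R = 4.2 V / 4.5 mA = 0.933 kΩ.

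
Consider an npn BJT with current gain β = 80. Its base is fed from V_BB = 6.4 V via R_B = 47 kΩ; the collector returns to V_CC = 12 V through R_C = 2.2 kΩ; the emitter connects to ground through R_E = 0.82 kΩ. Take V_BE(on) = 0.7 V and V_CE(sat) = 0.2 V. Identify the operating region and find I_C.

saturation; I_C ≈ 3.9 mA

Assume active: I_B = (6.4 − 0.7)/(47 + 81×0.82) = 0.0503 mA, I_C = β·I_B = 4.02 mA.
Then V_CE = 12 − 4.02×2.2 − 4.07×0.82 = -0.183 V < 0.2 V — the active assumption fails.
Re-solve with V_CE = 0.2 V. KCL at the emitter: V_E/R_E = (V_BB−0.7−V_E)/R_B + (V_CC−0.2−V_E)/R_C, giving V_E = 3.24 V.
I_C = (V_CC − 0.2 − V_E)/R_C = (11.8 − 3.24)/2.2 = 3.89 mA.
Check: I_B = (5.7 − 3.24)/47 = 0.0524 mA, and β·I_B = 4.2 mA > I_C, confirming saturation.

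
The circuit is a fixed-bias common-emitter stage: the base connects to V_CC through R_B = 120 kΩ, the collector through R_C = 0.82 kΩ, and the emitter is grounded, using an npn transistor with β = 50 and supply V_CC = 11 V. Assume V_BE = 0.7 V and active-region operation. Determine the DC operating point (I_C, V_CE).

Base loop: V_CC = I_B·R_B + V_BE, so I_B = (11 − 0.7)/120 kΩ = 0.0858 mA.
In the active region I_C = β·I_B = 50 × 0.0858 = 4.29 mA.
Collector loop: V_CE = V_CC − I_C·R_C = 11 − 4.29×0.82 = 7.48 V.
Since V_CE = 7.48 V > V_CE(sat) ≈ 0.2 V, the transistor is in the active region as assumed.

I_C ≈ 4.3 mA, V_CE ≈ 7.5 V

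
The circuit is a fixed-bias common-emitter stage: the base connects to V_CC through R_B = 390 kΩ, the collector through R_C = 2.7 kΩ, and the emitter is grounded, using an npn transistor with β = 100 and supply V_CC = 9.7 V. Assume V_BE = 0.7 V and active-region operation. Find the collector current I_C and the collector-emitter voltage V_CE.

Base loop: V_CC = I_B·R_B + V_BE, so I_B = (9.7 − 0.7)/390 kΩ = 0.0231 mA.
In the active region I_C = β·I_B = 100 × 0.0231 = 2.31 mA.
Collector loop: V_CE = V_CC − I_C·R_C = 9.7 − 2.31×2.7 = 3.47 V.
Since V_CE = 3.47 V > V_CE(sat) ≈ 0.2 V, the transistor is in the active region as assumed.

I_C ≈ 2.3 mA, V_CE ≈ 3.5 V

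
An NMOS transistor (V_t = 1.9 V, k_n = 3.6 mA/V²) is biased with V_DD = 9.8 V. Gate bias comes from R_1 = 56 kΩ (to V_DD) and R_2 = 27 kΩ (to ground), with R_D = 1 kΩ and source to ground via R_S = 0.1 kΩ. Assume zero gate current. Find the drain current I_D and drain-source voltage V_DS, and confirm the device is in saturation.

V_G = V_DD·R_2/(R_1+R_2) = 9.8×27/83 = 3.19 V.
Assume saturation: I_D = (k_n/2)(V_GS − V_t)² with V_GS = V_G − I_D·R_S = 3.19 − 0.1·I_D.
Substituting gives 0.018·I_D² − 1.46·I_D + 2.99 = 0, with roots I_D = 2.09 or 79.2 mA.
The root I_D = 79.2 mA gives V_GS = -4.73 V ≤ V_t, so take I_D = 2.09 mA.
Then V_GS = 2.98 V and V_DS = V_DD − I_D(R_D+R_S) = 9.8 − 2.09×1.1 = 7.5 V.
Saturation requires V_DS ≥ V_GS − V_t = 1.08 V; 7.5 ≥ 1.08 ✓.

I_D ≈ 2.1 mA, V_DS ≈ 7.5 V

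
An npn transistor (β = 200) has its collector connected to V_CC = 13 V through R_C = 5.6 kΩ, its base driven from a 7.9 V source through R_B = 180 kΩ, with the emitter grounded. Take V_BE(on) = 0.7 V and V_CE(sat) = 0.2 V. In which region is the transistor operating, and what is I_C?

Assume active: I_B = (7.9 − 0.7)/180 = 0.04 mA, giving I_C = β·I_B = 8 mA.
But then V_CE = 13 − 8×5.6 = -31.8 V < V_CE(sat) = 0.2 V — impossible in the active region.
So the transistor is saturated. With V_CE = 0.2 V, I_C = (V_CC − 0.2)/R_C = 12.8/5.6 = 2.29 mA.
Check: β·I_B = 8 mA > I_C = 2.29 mA, confirming saturation.

saturation; I_C ≈ 2.3 mA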